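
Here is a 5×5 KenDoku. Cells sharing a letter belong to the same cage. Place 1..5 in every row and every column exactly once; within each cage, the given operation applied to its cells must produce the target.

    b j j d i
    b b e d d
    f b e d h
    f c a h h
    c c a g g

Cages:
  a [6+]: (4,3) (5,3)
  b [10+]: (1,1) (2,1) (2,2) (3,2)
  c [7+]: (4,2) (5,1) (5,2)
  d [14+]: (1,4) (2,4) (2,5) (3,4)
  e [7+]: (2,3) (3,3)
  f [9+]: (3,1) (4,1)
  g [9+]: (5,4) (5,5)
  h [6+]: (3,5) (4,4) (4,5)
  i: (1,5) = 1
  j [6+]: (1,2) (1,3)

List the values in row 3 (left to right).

Cage i is given; hence (1,5) = 1.
Cage h has sum 6; hence (4,4) = 1.
Row 3 needs a 1, and only (3,2) is open for it.
The only place for 1 in row 2 is (2,1).
Cage c needs sum 7, so (4,2) = 2.
2 is placed in row 4; hence (4,5) = 3.
Column 1 already has 1, which forces (5,1) = 2.
Cage c needs sum 7, so (5,2) = 3.
2 is placed in column 2, so (1,2) = 4.
Cage j needs two cells with sum 6, leaving (1,3) = 2.
Column 2 now contains 4, which forces (2,2) = 5.
3 is placed in column 5, which forces (3,5) = 2.
Cage a's pair has sum 6, so (4,3) = 5.
Cage a needs two cells with sum 6, which forces (5,3) = 1.
4 is placed in row 1, which forces (1,1) = 3.
3 is placed in row 1; hence (1,4) = 5.
Cage d needs sum 14; hence (2,4) = 2.
Column 5 now contains 2, which forces (2,5) = 4.
The two cells of cage f must have sum 9, which forces (3,1) = 5.
5 is placed in column 4, so (3,4) = 3.
Row 4 now contains 5; hence (4,1) = 4.
5 is placed in column 4; hence (5,4) = 4.
4 is placed in column 5, so (5,5) = 5.
Row 2 already has 4; hence (2,3) = 3.
Row 3 already has 3, so (3,3) = 4.
Completed grid: 3 4 2 5 1 / 1 5 3 2 4 / 5 1 4 3 2 / 4 2 5 1 3 / 2 3 1 4 5.

5 1 4 3 2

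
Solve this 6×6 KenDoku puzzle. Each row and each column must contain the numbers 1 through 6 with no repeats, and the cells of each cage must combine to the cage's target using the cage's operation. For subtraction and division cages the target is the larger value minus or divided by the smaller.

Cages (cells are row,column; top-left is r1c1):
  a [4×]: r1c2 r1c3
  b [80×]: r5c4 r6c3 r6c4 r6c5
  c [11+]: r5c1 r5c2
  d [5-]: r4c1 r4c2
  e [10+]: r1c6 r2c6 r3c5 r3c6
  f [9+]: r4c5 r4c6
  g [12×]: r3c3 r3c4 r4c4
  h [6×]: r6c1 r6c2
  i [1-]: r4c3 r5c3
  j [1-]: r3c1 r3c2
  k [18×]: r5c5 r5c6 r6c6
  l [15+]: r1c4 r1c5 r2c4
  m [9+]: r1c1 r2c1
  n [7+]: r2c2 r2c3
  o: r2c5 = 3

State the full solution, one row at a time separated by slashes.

O is a freebie, which forces r2c5 = 3.
The only place for 2 in row 1 is r1c6.
{5, 6} are confined to r5c1 and r5c2 in row 5, so r5c5 = 1.
Cage k has product 18, so r5c6 = 3.
Cage k has product 18, leaving r6c6 = 6.
The 4 cells of cage e must have sum 10, leaving r3c5 = 2.
Row 4 needs a 2, and only r4c4 is open for it.
Column 4 already has 2, so r5c4 = 4.
Cage l has sum 15, which forces r1c4 = 3.
Cage l needs sum 15; hence r1c5 = 6.
Column 4 now contains 4, which forces r2c4 = 6.
Column 4 now contains 6, leaving r3c4 = 1.
Row 3 now contains 1, which forces r3c6 = 5.
Cage i's pair has difference 1, so r4c3 = 3.
Column 6 already has 5, which forces r4c6 = 4.
4 is placed in row 5; hence r5c3 = 2.
Column 4 already has 1; hence r6c4 = 5.
5 is placed in row 6, which forces r6c5 = 4.
Row 1 now contains 3; hence r1c1 = 5.
Row 2 already has 6, so r2c1 = 4.
Cage n needs two cells with sum 7; hence r2c2 = 2.
The two cells of cage n must have sum 7; hence r2c3 = 5.
Column 6 already has 5, leaving r2c6 = 1.
Column 1 now contains 4, so r3c1 = 3.
3 is placed in row 3; hence r3c2 = 4.
Row 3 now contains 1, which forces r3c3 = 6.
Row 4 now contains 4, so r4c5 = 5.
5 is placed in column 1, so r5c1 = 6.
Row 5 now contains 6, which forces r5c2 = 5.
3 is placed in column 1, so r6c1 = 2.
Column 2 now contains 2; hence r6c2 = 3.
Row 6 already has 4, so r6c3 = 1.
Column 2 already has 4, leaving r1c2 = 1.
Column 3 already has 1, so r1c3 = 4.
Column 1 now contains 6, so r4c1 = 1.
Cage d needs two cells with difference 5; hence r4c2 = 6.

5 1 4 3 6 2 / 4 2 5 6 3 1 / 3 4 6 1 2 5 / 1 6 3 2 5 4 / 6 5 2 4 1 3 / 2 3 1 5 4 6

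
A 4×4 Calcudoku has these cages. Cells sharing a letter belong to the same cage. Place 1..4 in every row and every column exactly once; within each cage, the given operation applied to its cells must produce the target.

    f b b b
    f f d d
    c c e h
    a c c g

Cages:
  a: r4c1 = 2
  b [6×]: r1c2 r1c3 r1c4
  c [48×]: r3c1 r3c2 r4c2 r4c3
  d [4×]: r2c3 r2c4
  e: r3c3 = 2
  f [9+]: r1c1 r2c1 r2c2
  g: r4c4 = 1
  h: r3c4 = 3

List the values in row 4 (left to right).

E is a freebie, which forces r3c3 = 2.
Cage h is given, leaving r3c4 = 3.
Cage a is given, so r4c1 = 2.
Cage g is a single given cell, which forces r4c4 = 1.
Column 4 now contains 1, leaving r1c4 = 2.
The two cells of cage d must have product 4, so r2c3 = 1.
Column 4 now contains 1; hence r2c4 = 4.
Cage f has sum 9, which forces r1c1 = 4.
Cage b has product 6, which forces r1c2 = 1.
Column 3 already has 1, leaving r1c3 = 3.
4 is placed in row 2, so r2c1 = 3.
4 is placed in row 2, so r2c2 = 2.
4 is placed in column 1; hence r3c1 = 1.
Column 2 already has 1; hence r3c2 = 4.
4 is placed in column 2; hence r4c2 = 3.
Column 3 already has 3, leaving r4c3 = 4.
Filled in: 4 1 3 2 / 3 2 1 4 / 1 4 2 3 / 2 3 4 1.

2 3 4 1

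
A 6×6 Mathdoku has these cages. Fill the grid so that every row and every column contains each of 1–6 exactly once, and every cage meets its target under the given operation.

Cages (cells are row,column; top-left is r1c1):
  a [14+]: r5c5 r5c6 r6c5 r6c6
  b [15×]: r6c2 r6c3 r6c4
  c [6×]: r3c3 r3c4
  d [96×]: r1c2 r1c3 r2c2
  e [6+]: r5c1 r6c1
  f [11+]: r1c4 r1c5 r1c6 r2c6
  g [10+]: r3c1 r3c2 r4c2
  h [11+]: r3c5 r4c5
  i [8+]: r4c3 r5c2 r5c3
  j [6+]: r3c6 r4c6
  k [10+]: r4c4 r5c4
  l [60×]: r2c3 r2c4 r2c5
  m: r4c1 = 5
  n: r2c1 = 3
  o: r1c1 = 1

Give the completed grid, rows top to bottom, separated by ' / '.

1 6 4 2 3 5 / 3 4 6 5 2 1 / 6 1 2 3 5 4 / 5 3 1 4 6 2 / 4 2 5 6 1 3 / 2 5 3 1 4 6

Cage o is a single given cell, which forces r1c1 = 1.
Cage d needs product 96, so r1c2 = 6.
Cage d has product 96; hence r1c3 = 4.
N is a freebie, leaving r2c1 = 3.
The 3 cells of cage d must have product 96; hence r2c2 = 4.
Cage m is given, so r4c1 = 5.
5 is placed in row 4; hence r4c5 = 6.
Cage f needs sum 11; hence r2c6 = 1.
Column 5 already has 6, leaving r3c5 = 5.
Row 4 now contains 6, so r4c4 = 4.
4 is placed in row 4, which forces r4c6 = 2.
Cage k's pair has sum 10, so r5c4 = 6.
The 3 cells of cage l must have product 60, so r2c3 = 6.
Cage l has product 60; hence r2c4 = 5.
Column 5 now contains 5, leaving r2c5 = 2.
The 3 cells of cage g must have sum 10, so r3c1 = 6.
2 is placed in column 6; hence r3c6 = 4.
Cage f has sum 11, so r1c4 = 2.
Column 5 already has 2; hence r1c5 = 3.
Cage f needs sum 11, so r1c6 = 5.
2 is placed in column 4, so r3c4 = 3.
Cage a needs sum 14, so r5c6 = 3.
Column 4 already has 3, which forces r6c4 = 1.
1 is placed in row 6; hence r6c5 = 4.
Cage a has sum 14, leaving r6c6 = 6.
Row 3 now contains 3, so r3c2 = 1.
Row 3 now contains 3, which forces r3c3 = 2.
Cage g needs sum 10, leaving r4c2 = 3.
The 3 cells of cage i must have sum 8, so r4c3 = 1.
Cage e's pair has sum 6, so r5c1 = 4.
Column 3 now contains 2, which forces r5c3 = 5.
Column 5 already has 4, so r5c5 = 1.
4 is placed in row 6, leaving r6c1 = 2.
Column 2 now contains 3, leaving r6c2 = 5.
Column 3 now contains 5, which forces r6c3 = 3.
Row 5 now contains 5, which forces r5c2 = 2.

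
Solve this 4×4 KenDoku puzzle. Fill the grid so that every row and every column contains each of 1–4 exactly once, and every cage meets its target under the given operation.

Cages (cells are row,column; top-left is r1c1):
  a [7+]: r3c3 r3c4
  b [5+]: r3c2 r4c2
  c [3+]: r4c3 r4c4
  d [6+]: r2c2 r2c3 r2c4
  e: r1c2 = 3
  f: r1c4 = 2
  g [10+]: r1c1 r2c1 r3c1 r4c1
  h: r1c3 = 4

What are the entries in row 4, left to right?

Cage e is given; hence r1c2 = 3.
H is a freebie; hence r1c3 = 4.
F is a freebie, leaving r1c4 = 2.
Column 3 already has 4, so r3c3 = 3.
Row 3 already has 3, leaving r3c4 = 4.
2 is placed in column 4, which forces r4c4 = 1.
Row 1 now contains 2, so r1c1 = 1.
Column 4 now contains 1, so r2c4 = 3.
The 4 cells of cage g must have sum 10, leaving r3c1 = 2.
The two cells of cage b must have sum 5, which forces r3c2 = 1.
The two cells of cage b must have sum 5, so r4c2 = 4.
Row 4 now contains 1; hence r4c3 = 2.
3 is placed in row 2, leaving r2c1 = 4.
1 is placed in column 2; hence r2c2 = 2.
2 is placed in column 3, which forces r2c3 = 1.
4 is placed in row 4; hence r4c1 = 3.
Filled in: 1 3 4 2 / 4 2 1 3 / 2 1 3 4 / 3 4 2 1.

3 4 2 1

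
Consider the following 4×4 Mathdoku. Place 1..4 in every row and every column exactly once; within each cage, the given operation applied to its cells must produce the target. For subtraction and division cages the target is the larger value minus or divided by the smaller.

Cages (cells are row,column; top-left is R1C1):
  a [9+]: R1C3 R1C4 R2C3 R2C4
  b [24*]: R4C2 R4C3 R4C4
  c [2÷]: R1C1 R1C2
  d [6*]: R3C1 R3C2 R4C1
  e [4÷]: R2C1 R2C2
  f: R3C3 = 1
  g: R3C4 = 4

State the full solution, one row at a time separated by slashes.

Cage f is given; hence R3C3 = 1.
Cage g is given, which forces R3C4 = 4.
The 3 cells of cage d must have product 6, which forces R4C1 = 1.
Column 1 already has 1; hence R2C1 = 4.
The two cells of cage e must have quotient 4, which forces R2C2 = 1.
Column 1 now contains 4; hence R1C1 = 2.
The two cells of cage c must have quotient 2; hence R1C2 = 4.
Cage a has sum 9; hence R1C3 = 3.
The 4 cells of cage a must have sum 9, which forces R1C4 = 1.
Cage a has sum 9; hence R2C3 = 2.
Cage a has sum 9, which forces R2C4 = 3.
Column 1 now contains 2, leaving R3C1 = 3.
Row 3 already has 3, leaving R3C2 = 2.
Column 2 now contains 2; hence R4C2 = 3.
Column 3 already has 2, which forces R4C3 = 4.
Column 4 already has 3, which forces R4C4 = 2.

2 4 3 1 / 4 1 2 3 / 3 2 1 4 / 1 3 4 2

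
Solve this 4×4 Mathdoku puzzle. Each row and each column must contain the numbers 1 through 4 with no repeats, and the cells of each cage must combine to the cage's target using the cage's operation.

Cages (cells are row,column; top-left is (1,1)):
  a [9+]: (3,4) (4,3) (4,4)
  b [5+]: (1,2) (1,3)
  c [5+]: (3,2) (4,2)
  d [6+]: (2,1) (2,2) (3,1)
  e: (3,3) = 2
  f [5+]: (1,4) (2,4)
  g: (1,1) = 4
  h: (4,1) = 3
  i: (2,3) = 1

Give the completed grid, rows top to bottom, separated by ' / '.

Cage g is a single given cell, leaving (1,1) = 4.
Cage i is a single given cell, which forces (2,3) = 1.
E is a freebie, which forces (3,3) = 2.
Cage h is given, so (4,1) = 3.
Row 4 now contains 3, leaving (4,3) = 4.
Cage b's pair has sum 5, leaving (1,2) = 2.
Column 3 now contains 2; hence (1,3) = 3.
Row 1 now contains 3, so (1,4) = 1.
Column 1 already has 3, so (2,1) = 2.
Cage d needs sum 6, so (2,2) = 3.
Row 2 now contains 3, which forces (2,4) = 4.
Column 1 already has 3, so (3,1) = 1.
3 is placed in column 2, leaving (3,2) = 4.
4 is placed in column 4, leaving (3,4) = 3.
2 is placed in column 2; hence (4,2) = 1.
Column 4 now contains 1; hence (4,4) = 2.

4 2 3 1 / 2 3 1 4 / 1 4 2 3 / 3 1 4 2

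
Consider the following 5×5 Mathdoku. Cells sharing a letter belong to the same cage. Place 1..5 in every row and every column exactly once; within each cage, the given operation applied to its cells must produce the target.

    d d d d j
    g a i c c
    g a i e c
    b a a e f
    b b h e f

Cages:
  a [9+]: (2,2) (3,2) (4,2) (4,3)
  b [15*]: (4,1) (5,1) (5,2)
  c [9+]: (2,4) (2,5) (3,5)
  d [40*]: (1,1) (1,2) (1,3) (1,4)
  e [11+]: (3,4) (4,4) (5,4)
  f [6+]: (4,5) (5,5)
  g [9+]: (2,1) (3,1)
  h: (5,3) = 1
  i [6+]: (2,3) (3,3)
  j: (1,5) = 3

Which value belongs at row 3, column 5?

1

Cage j is a single given cell, leaving (1,5) = 3.
Cage h is given, leaving (5,3) = 1.
The 3 cells of cage b must have product 15, which forces (4,1) = 1.
In row 3, 3 can only go at (3,2), so (3,2) = 3.
The 4 cells of cage a must have sum 9; hence (2,2) = 1.
Cage a needs sum 9, so (4,2) = 2.
The 4 cells of cage a must have sum 9, leaving (4,3) = 3.
Row 4 already has 2, leaving (4,5) = 4.
Cage b needs product 15, leaving (5,1) = 3.
3 is placed in column 2, so (5,2) = 5.
4 is placed in column 5, which forces (5,5) = 2.
Column 2 already has 5, so (1,2) = 4.
The 4 cells of cage d must have product 40, which forces (1,4) = 1.
The 3 cells of cage c must have sum 9, which forces (2,4) = 3.
Column 5 already has 2, so (2,5) = 5.
The 3 cells of cage e must have sum 11, so (3,4) = 2.
Cage c has sum 9, leaving (3,5) = 1.
4 is placed in row 4; hence (4,4) = 5.
Row 5 already has 2; hence (5,4) = 4.
5 is placed in row 2, leaving (2,1) = 4.
The two cells of cage i must have sum 6, leaving (2,3) = 2.
Cage g needs two cells with sum 9; hence (3,1) = 5.
2 is placed in row 3, which forces (3,3) = 4.
Column 1 already has 5, so (1,1) = 2.
Column 3 already has 2, leaving (1,3) = 5.
The full grid is 2 4 5 1 3 / 4 1 2 3 5 / 5 3 4 2 1 / 1 2 3 5 4 / 3 5 1 4 2.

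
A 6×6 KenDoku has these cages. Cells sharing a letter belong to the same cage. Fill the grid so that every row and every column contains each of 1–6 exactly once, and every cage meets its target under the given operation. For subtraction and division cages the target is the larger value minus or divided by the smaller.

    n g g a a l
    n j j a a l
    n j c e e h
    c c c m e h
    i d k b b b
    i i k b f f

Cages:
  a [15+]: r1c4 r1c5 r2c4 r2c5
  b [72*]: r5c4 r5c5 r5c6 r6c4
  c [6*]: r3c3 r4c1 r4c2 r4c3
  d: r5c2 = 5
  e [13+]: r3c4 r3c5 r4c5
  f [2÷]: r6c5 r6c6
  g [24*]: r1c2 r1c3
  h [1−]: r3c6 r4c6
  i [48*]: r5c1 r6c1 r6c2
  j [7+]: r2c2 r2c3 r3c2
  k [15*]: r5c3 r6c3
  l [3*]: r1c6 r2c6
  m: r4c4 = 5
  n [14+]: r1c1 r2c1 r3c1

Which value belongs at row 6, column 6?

Cage c needs product 6; hence r3c3 = 1.
Cage m is a single given cell, so r4c4 = 5.
D is a freebie, leaving r5c2 = 5.
Row 5 now contains 5, so r5c3 = 3.
Column 3 now contains 3; hence r6c3 = 5.
Column 3 now contains 3; hence r4c3 = 2.
Cage j needs sum 7, leaving r2c2 = 1.
Column 3 now contains 2; hence r2c3 = 4.
1 is placed in row 2, so r2c6 = 3.
Cage j has sum 7, leaving r3c2 = 2.
Column 2 already has 1, so r4c2 = 3.
Cage g needs two cells with product 24, leaving r1c2 = 4.
Column 3 now contains 4, leaving r1c3 = 6.
Column 6 already has 3; hence r1c6 = 1.
Cage h needs two cells with difference 1, which forces r3c6 = 5.
Row 4 now contains 3, so r4c1 = 1.
Column 2 now contains 4; hence r6c2 = 6.
Row 6 already has 6, leaving r6c4 = 3.
Column 4 already has 3, so r1c4 = 2.
Cage a has sum 15, so r1c5 = 5.
Cage a has sum 15, leaving r2c4 = 6.
The 4 cells of cage a must have sum 15, so r2c5 = 2.
6 is placed in column 4, which forces r3c4 = 4.
Cage e has sum 13, which forces r3c5 = 3.
Column 4 already has 4; hence r5c4 = 1.
5 is placed in row 1; hence r1c1 = 3.
6 is placed in row 2, which forces r2c1 = 5.
Row 3 now contains 3, so r3c1 = 6.
The 3 cells of cage e must have sum 13, so r4c5 = 6.
6 is placed in row 4; hence r4c6 = 4.
Column 5 already has 6; hence r5c5 = 4.
Column 6 already has 4, which forces r5c6 = 6.
Column 5 already has 4; hence r6c5 = 1.
Cage f's pair has quotient 2, which forces r6c6 = 2.
Row 5 now contains 4, which forces r5c1 = 2.
Row 6 already has 2, which forces r6c1 = 4.
Completed grid: 3 4 6 2 5 1 / 5 1 4 6 2 3 / 6 2 1 4 3 5 / 1 3 2 5 6 4 / 2 5 3 1 4 6 / 4 6 5 3 1 2.

2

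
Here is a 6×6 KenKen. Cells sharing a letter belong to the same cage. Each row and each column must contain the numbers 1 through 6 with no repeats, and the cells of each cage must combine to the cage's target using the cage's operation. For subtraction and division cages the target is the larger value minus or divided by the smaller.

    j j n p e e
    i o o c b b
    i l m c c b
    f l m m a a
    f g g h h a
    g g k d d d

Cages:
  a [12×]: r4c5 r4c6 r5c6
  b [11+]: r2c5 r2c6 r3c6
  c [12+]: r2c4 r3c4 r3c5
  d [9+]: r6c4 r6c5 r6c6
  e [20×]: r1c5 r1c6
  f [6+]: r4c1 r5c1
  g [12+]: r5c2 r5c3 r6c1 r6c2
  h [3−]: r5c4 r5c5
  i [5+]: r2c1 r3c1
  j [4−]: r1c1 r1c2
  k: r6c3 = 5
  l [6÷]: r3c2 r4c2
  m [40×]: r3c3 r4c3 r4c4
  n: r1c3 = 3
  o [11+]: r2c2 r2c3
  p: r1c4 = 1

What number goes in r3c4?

Cage n is given; hence r1c3 = 3.
P is a freebie, which forces r1c4 = 1.
Cage k is a single given cell, leaving r6c3 = 5.
Cage o needs two cells with sum 11, leaving r2c2 = 5.
Column 3 already has 5; hence r2c3 = 6.
Cage m has product 40, which forces r4c4 = 5.
Column 1 needs a 5, and only r5c1 is open for it.
The two cells of cage f must have sum 6, so r4c1 = 1.
Row 4 now contains 1, leaving r4c2 = 6.
The two cells of cage j must have difference 4, which forces r1c1 = 6.
6 is placed in column 2, so r1c2 = 2.
6 is placed in column 2, so r3c2 = 1.
In column 1, 4 can only go at r6c1, so r6c1 = 4.
Cage g needs sum 12, so r5c2 = 4.
Cage g has sum 12, which forces r5c3 = 1.
1 is placed in row 5; hence r5c6 = 2.
Row 6 already has 4, so r6c2 = 3.
The 3 cells of cage a must have product 12, which forces r4c5 = 2.
The 3 cells of cage a must have product 12, which forces r4c6 = 3.
Cage m needs product 40, so r3c3 = 2.
Cage b needs sum 11, so r3c6 = 6.
2 is placed in row 4; hence r4c3 = 4.
The 3 cells of cage d must have sum 9; hence r6c4 = 2.
Column 6 now contains 6, leaving r6c6 = 1.
The two cells of cage i must have sum 5, which forces r2c1 = 2.
Cage b needs sum 11, leaving r2c5 = 1.
1 is placed in column 6; hence r2c6 = 4.
Row 3 already has 2, so r3c1 = 3.
Row 3 already has 3, leaving r3c4 = 4.
Cage c needs sum 12, so r3c5 = 5.
Row 6 now contains 1, leaving r6c5 = 6.
5 is placed in column 5, which forces r1c5 = 4.
Column 6 now contains 4, so r1c6 = 5.
Row 2 already has 4, leaving r2c4 = 3.
Cage h needs two cells with difference 3, so r5c4 = 6.
Column 5 now contains 6, leaving r5c5 = 3.
The full grid is 6 2 3 1 4 5 / 2 5 6 3 1 4 / 3 1 2 4 5 6 / 1 6 4 5 2 3 / 5 4 1 6 3 2 / 4 3 5 2 6 1.

4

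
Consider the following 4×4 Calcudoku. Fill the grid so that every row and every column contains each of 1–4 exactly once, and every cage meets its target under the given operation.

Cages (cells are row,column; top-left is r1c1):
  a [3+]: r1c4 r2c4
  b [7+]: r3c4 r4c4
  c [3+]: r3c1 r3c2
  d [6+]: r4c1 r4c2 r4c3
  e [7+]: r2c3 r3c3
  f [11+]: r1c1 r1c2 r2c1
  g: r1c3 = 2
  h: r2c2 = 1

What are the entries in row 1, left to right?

3 4 2 1

Cage f needs sum 11, which forces r1c1 = 3.
Cage f needs sum 11; hence r1c2 = 4.
Cage g is given, which forces r1c3 = 2.
2 is placed in row 1, leaving r1c4 = 1.
Cage f has sum 11, leaving r2c1 = 4.
Cage h is given; hence r2c2 = 1.
Row 2 already has 4, leaving r2c3 = 3.
Column 4 already has 1, so r2c4 = 2.
Column 2 already has 1, so r3c2 = 2.
Column 3 already has 3, so r3c3 = 4.
Row 3 now contains 4; hence r3c4 = 3.
Column 2 already has 2, which forces r4c2 = 3.
Column 3 already has 3; hence r4c3 = 1.
Column 4 already has 3, leaving r4c4 = 4.
2 is placed in row 3, leaving r3c1 = 1.
1 is placed in row 4; hence r4c1 = 2.
Completed grid: 3 4 2 1 / 4 1 3 2 / 1 2 4 3 / 2 3 1 4.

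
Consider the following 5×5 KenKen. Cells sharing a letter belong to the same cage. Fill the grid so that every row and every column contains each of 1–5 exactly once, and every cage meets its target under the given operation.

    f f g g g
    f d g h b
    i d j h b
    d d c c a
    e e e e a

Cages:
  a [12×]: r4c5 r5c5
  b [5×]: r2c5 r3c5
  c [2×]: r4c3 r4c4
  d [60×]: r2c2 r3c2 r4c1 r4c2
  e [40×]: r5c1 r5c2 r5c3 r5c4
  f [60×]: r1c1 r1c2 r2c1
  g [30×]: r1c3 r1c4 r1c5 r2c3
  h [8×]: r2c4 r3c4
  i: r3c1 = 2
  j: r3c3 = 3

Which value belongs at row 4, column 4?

Cage i is given, leaving r3c1 = 2.
J is a freebie; hence r3c3 = 3.
Row 3 already has 2; hence r3c4 = 4.
Column 4 now contains 4, so r2c4 = 2.
2 is placed in column 4, so r4c4 = 1.
Column 4 now contains 1, leaving r5c4 = 5.
5 is placed in column 4; hence r1c4 = 3.
Row 4 already has 1; hence r4c3 = 2.
Cage g has product 30, so r1c5 = 2.
Cage f has product 60, so r2c1 = 3.
Cage e has product 40, so r5c2 = 2.
Cage d has product 60, which forces r4c2 = 3.
Row 4 already has 3, leaving r4c5 = 4.
Column 5 already has 4; hence r5c5 = 3.
The 4 cells of cage d must have product 60, which forces r2c2 = 4.
Cage d has product 60; hence r3c2 = 1.
Row 3 now contains 1, so r3c5 = 5.
Row 4 already has 4, so r4c1 = 5.
Column 1 already has 5, leaving r1c1 = 4.
4 is placed in column 2, leaving r1c2 = 5.
Row 1 already has 5, leaving r1c3 = 1.
1 is placed in column 3; hence r2c3 = 5.
Column 5 already has 5, so r2c5 = 1.
Column 1 now contains 4, so r5c1 = 1.
1 is placed in column 3, so r5c3 = 4.
Completed grid: 4 5 1 3 2 / 3 4 5 2 1 / 2 1 3 4 5 / 5 3 2 1 4 / 1 2 4 5 3.

1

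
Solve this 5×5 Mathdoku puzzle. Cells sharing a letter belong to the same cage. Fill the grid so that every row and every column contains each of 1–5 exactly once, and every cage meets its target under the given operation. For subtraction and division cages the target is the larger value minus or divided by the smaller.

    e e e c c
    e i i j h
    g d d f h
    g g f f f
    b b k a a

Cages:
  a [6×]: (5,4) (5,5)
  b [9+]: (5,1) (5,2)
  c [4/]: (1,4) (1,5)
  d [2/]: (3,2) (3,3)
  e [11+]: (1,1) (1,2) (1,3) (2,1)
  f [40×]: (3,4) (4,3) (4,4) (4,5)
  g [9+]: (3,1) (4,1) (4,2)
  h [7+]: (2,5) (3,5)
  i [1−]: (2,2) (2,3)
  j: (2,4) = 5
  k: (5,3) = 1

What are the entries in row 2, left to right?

Cage j is given, so (2,4) = 5.
K is a freebie, so (5,3) = 1.
The only place for 3 in column 4 is (5,4).
Row 5 already has 3, leaving (5,5) = 2.
Row 3 needs a 5, and only (3,1) is open for it.
Column 1 now contains 5, which forces (5,1) = 4.
Cage b's pair has sum 9, which forces (5,2) = 5.
Row 1 needs a 5, and only (1,3) is open for it.
Cage f needs product 40, which forces (4,5) = 5.
In row 3, 3 can only go at (3,5), so (3,5) = 3.
Column 5 already has 3, which forces (2,5) = 4.
The two cells of cage c must have quotient 4, leaving (1,4) = 4.
4 is placed in column 5; hence (1,5) = 1.
Cage e needs sum 11, which forces (2,1) = 1.
Column 1 now contains 1, which forces (4,1) = 3.
Row 4 now contains 3, leaving (4,2) = 1.
Cage f needs product 40, so (4,3) = 4.
1 is placed in row 4, so (4,4) = 2.
Column 1 already has 3, leaving (1,1) = 2.
Cage e needs sum 11, so (1,2) = 3.
Column 2 already has 3; hence (2,2) = 2.
Row 2 already has 2; hence (2,3) = 3.
The two cells of cage d must have quotient 2, leaving (3,2) = 4.
4 is placed in column 3, which forces (3,3) = 2.
Column 4 now contains 2, leaving (3,4) = 1.
Filled in: 2 3 5 4 1 / 1 2 3 5 4 / 5 4 2 1 3 / 3 1 4 2 5 / 4 5 1 3 2.

1 2 3 5 4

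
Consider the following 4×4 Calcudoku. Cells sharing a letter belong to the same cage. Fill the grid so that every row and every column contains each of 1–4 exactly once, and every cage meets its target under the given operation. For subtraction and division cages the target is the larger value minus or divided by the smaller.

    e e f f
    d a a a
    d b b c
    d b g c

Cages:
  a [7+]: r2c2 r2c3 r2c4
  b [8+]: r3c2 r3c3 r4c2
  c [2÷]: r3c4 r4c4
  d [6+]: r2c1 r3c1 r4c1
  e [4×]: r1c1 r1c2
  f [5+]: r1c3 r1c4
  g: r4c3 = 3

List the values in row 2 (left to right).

G is a freebie; hence r4c3 = 3.
In row 1, 2 can only go at r1c3, so r1c3 = 2.
Cage f needs two cells with sum 5, which forces r1c4 = 3.
Cage b has sum 8, so r3c2 = 3.
Cage d has sum 6, leaving r2c1 = 3.
In column 1, 4 can only go at r1c1, so r1c1 = 4.
4 is placed in row 1, leaving r1c2 = 1.
Column 2 now contains 1, so r4c2 = 4.
Column 2 already has 4, so r2c2 = 2.
Cage b has sum 8, which forces r3c3 = 1.
1 is placed in column 3; hence r2c3 = 4.
Cage a has sum 7, so r2c4 = 1.
Row 3 now contains 1, leaving r3c1 = 2.
Row 3 now contains 2, leaving r3c4 = 4.
Cage d has sum 6, leaving r4c1 = 1.
Column 4 now contains 1, so r4c4 = 2.
Filled in: 4 1 2 3 / 3 2 4 1 / 2 3 1 4 / 1 4 3 2.

3 2 4 1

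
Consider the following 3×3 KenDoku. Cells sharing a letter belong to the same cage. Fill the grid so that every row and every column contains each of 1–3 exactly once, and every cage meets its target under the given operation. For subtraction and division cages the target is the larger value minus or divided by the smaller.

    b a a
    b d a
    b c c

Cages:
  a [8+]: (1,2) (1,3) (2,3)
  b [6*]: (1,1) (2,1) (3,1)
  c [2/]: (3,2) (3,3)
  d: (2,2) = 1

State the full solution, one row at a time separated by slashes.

1 3 2 / 2 1 3 / 3 2 1

The 3 cells of cage a must have sum 8, leaving (1,2) = 3.
The 3 cells of cage a must have sum 8, which forces (1,3) = 2.
Cage d is a single given cell, so (2,2) = 1.
Cage a has sum 8; hence (2,3) = 3.
Column 2 already has 1; hence (3,2) = 2.
2 is placed in column 3, which forces (3,3) = 1.
2 is placed in row 1, leaving (1,1) = 1.
Row 2 already has 3, which forces (2,1) = 2.
Row 3 already has 1, so (3,1) = 3.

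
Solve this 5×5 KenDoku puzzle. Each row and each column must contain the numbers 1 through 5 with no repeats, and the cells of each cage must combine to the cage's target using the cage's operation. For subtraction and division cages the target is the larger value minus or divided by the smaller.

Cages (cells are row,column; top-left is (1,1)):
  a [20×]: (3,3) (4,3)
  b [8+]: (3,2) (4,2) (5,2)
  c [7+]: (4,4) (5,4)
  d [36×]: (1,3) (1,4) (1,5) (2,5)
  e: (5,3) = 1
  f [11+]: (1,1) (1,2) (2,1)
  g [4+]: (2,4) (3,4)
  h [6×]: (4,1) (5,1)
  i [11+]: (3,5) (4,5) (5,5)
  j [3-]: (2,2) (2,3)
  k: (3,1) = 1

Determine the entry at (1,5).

Cage d has product 36, leaving (2,5) = 3.
Cage k is a single given cell, so (3,1) = 1.
Row 3 already has 1, leaving (3,4) = 3.
Cage e is a single given cell, which forces (5,3) = 1.
Cage d has product 36, which forces (1,3) = 3.
3 is placed in row 2; hence (2,4) = 1.
Cage b needs sum 8, so (4,2) = 1.
1 is placed in column 4, leaving (1,4) = 4.
Cage d needs product 36, which forces (1,5) = 1.
Cage f has sum 11; hence (2,1) = 4.
In row 4, 3 can only go at (4,1), so (4,1) = 3.
Column 1 now contains 3, so (5,1) = 2.
2 is placed in row 5, which forces (5,4) = 5.
Row 5 already has 5; hence (5,5) = 4.
Column 1 already has 2, leaving (1,1) = 5.
Cage f has sum 11; hence (1,2) = 2.
Column 2 now contains 2, so (2,2) = 5.
Row 2 already has 5; hence (2,3) = 2.
Cage b needs sum 8, which forces (3,2) = 4.
Row 3 already has 4, so (3,3) = 5.
Row 3 already has 5, which forces (3,5) = 2.
Column 3 already has 5, leaving (4,3) = 4.
Column 4 already has 5, so (4,4) = 2.
Column 5 now contains 2, so (4,5) = 5.
Row 5 already has 5; hence (5,2) = 3.
The full grid is 5 2 3 4 1 / 4 5 2 1 3 / 1 4 5 3 2 / 3 1 4 2 5 / 2 3 1 5 4.

1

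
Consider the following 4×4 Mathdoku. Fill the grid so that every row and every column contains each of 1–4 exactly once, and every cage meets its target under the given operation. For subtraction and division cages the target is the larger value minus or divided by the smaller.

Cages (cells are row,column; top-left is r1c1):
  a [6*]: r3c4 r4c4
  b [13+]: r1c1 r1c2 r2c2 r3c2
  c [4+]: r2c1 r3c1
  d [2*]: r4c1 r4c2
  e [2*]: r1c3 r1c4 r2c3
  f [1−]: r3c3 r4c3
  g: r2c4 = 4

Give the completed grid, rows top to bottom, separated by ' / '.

Cage b needs sum 13, leaving r1c1 = 4.
Cage e has product 2, so r1c3 = 2.
Cage e needs product 2, so r1c4 = 1.
Cage e needs product 2, which forces r2c3 = 1.
Cage g is a single given cell, leaving r2c4 = 4.
Row 1 already has 2; hence r1c2 = 3.
Row 2 now contains 1; hence r2c1 = 3.
Cage b has sum 13, so r2c2 = 2.
Cage c needs two cells with sum 4, so r3c1 = 1.
Cage b has sum 13, so r3c2 = 4.
4 is placed in row 3, so r3c3 = 3.
Row 3 now contains 3, leaving r3c4 = 2.
1 is placed in column 1; hence r4c1 = 2.
Column 2 already has 2, leaving r4c2 = 1.
Column 3 now contains 3, leaving r4c3 = 4.
Column 4 already has 2, leaving r4c4 = 3.

4 3 2 1 / 3 2 1 4 / 1 4 3 2 / 2 1 4 3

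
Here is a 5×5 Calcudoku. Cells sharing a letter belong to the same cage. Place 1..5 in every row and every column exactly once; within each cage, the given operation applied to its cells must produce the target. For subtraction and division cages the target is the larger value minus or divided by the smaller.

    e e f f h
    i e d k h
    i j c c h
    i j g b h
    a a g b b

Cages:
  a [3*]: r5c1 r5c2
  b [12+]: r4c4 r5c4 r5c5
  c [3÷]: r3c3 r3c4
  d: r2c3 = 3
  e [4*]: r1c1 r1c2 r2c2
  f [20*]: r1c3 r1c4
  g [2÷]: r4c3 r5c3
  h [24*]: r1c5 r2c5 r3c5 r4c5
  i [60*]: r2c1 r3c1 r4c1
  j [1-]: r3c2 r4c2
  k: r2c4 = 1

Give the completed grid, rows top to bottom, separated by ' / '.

D is a freebie, so r2c3 = 3.
Cage k is a single given cell; hence r2c4 = 1.
Column 3 already has 3, leaving r3c3 = 1.
Column 4 now contains 1, leaving r3c4 = 3.
Cage e has product 4, which forces r1c1 = 2.
The 3 cells of cage e must have product 4, leaving r1c2 = 1.
Row 1 now contains 1; hence r1c5 = 3.
1 is placed in row 2; hence r2c2 = 2.
Row 2 already has 2, which forces r2c5 = 4.
4 is placed in column 5, leaving r3c5 = 2.
The 3 cells of cage i must have product 60, which forces r4c1 = 3.
3 is placed in column 5, leaving r4c5 = 1.
3 is placed in column 1, which forces r5c1 = 1.
Column 2 already has 1, which forces r5c2 = 3.
3 is placed in column 5, leaving r5c5 = 5.
Row 2 now contains 4, so r2c1 = 5.
Cage i has product 60, so r3c1 = 4.
4 is placed in row 3, leaving r3c2 = 5.
Column 2 already has 5, leaving r4c2 = 4.
4 is placed in row 4, so r4c3 = 2.
Cage b has sum 12; hence r4c4 = 5.
Column 3 already has 2; hence r5c3 = 4.
Cage b has sum 12; hence r5c4 = 2.
4 is placed in column 3, leaving r1c3 = 5.
5 is placed in column 4, which forces r1c4 = 4.

2 1 5 4 3 / 5 2 3 1 4 / 4 5 1 3 2 / 3 4 2 5 1 / 1 3 4 2 5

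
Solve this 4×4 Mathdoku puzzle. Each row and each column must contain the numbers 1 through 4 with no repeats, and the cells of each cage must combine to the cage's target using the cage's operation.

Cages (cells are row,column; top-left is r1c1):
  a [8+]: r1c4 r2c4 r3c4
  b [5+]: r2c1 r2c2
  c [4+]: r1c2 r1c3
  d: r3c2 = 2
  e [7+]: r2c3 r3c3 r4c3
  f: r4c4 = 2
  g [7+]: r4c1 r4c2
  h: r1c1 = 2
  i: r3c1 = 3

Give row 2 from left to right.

1 4 2 3

H is a freebie; hence r1c1 = 2.
Cage i is given; hence r3c1 = 3.
D is a freebie; hence r3c2 = 2.
Column 1 now contains 3, leaving r4c1 = 4.
4 is placed in row 4, so r4c2 = 3.
Cage f is a single given cell, so r4c4 = 2.
Column 2 now contains 3, which forces r1c2 = 1.
Cage c's pair has sum 4, leaving r1c3 = 3.
3 is placed in row 1, which forces r1c4 = 4.
4 is placed in column 1; hence r2c1 = 1.
Cage b needs two cells with sum 5; hence r2c2 = 4.
Cage e needs sum 7; hence r2c3 = 2.
Row 2 now contains 1, leaving r2c4 = 3.
The 3 cells of cage e must have sum 7; hence r3c3 = 4.
Column 4 now contains 4, so r3c4 = 1.
Row 4 already has 2; hence r4c3 = 1.
The full grid is 2 1 3 4 / 1 4 2 3 / 3 2 4 1 / 4 3 1 2.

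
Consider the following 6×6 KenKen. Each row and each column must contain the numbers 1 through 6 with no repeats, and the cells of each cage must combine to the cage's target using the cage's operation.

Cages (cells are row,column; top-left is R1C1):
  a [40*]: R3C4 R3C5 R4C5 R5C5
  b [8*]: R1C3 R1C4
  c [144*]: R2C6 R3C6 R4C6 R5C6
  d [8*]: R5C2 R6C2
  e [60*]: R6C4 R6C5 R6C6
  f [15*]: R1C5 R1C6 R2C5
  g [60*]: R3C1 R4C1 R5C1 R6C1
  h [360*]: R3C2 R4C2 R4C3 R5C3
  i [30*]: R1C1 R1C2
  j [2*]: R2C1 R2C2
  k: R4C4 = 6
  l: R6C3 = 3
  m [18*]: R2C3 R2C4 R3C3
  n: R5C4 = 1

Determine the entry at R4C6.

Cage k is a single given cell, leaving R4C4 = 6.
N is a freebie, which forces R5C4 = 1.
Cage l is a single given cell, which forces R6C3 = 3.
1 is placed in column 4; hence R2C4 = 3.
In row 2, 4 can only go at R2C6, so R2C6 = 4.
In row 2, 5 can only go at R2C5, so R2C5 = 5.
Cage a needs product 40, so R3C4 = 5.
5 is placed in column 4, so R6C4 = 2.
Row 6 already has 2, leaving R6C5 = 6.
Row 6 already has 6, leaving R6C6 = 5.
Cage b's pair has product 8, leaving R1C3 = 2.
2 is placed in column 4, which forces R1C4 = 4.
Cage d's pair has product 8, which forces R5C2 = 2.
Row 5 already has 2, leaving R5C5 = 4.
Row 6 already has 2, so R6C2 = 4.
Cage j needs two cells with product 2, so R2C1 = 2.
Column 2 already has 2, which forces R2C2 = 1.
1 is placed in row 2, leaving R2C3 = 6.
6 is placed in column 3, leaving R3C3 = 1.
1 is placed in row 3, so R3C5 = 2.
Cage h needs product 360, which forces R4C3 = 4.
Column 5 now contains 2, leaving R4C5 = 1.
6 is placed in column 3; hence R5C3 = 5.
4 is placed in row 6, leaving R6C1 = 1.
Column 5 already has 1, which forces R1C5 = 3.
Cage f has product 15, so R1C6 = 1.
Cage g needs product 60, which forces R3C1 = 4.
Cage h has product 360, leaving R3C2 = 6.
6 is placed in row 3, so R3C6 = 3.
The 4 cells of cage g must have product 60; hence R4C1 = 5.
Cage h has product 360, so R4C2 = 3.
Cage c has product 144; hence R4C6 = 2.
The 4 cells of cage g must have product 60; hence R5C1 = 3.
Column 6 now contains 3, which forces R5C6 = 6.
5 is placed in column 1, leaving R1C1 = 6.
Column 2 already has 6, which forces R1C2 = 5.
Filled in: 6 5 2 4 3 1 / 2 1 6 3 5 4 / 4 6 1 5 2 3 / 5 3 4 6 1 2 / 3 2 5 1 4 6 / 1 4 3 2 6 5.

2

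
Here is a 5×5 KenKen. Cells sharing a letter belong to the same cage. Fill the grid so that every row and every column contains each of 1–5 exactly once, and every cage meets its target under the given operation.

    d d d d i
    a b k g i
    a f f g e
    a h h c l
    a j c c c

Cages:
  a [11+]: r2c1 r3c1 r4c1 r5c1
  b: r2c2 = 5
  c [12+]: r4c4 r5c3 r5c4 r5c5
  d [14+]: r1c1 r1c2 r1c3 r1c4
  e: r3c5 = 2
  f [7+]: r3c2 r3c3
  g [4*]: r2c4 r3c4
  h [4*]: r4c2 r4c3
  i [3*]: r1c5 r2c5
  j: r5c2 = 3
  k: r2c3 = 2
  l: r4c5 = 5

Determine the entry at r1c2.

2

Cage b is a single given cell, which forces r2c2 = 5.
Cage k is given, so r2c3 = 2.
Cage e is a single given cell, so r3c5 = 2.
L is a freebie, leaving r4c5 = 5.
Cage j is given, leaving r5c2 = 3.
Column 2 now contains 3; hence r3c2 = 4.
Cage f's pair has sum 7, which forces r3c3 = 3.
4 is placed in row 3, so r3c4 = 1.
Column 2 now contains 4, which forces r4c2 = 1.
Row 4 already has 1, leaving r4c3 = 4.
Row 4 now contains 4, so r4c4 = 2.
Column 2 now contains 4, so r1c2 = 2.
Column 3 now contains 4, which forces r1c3 = 5.
Cage a has sum 11; hence r2c1 = 1.
Column 4 already has 1; hence r2c4 = 4.
Row 2 now contains 1, leaving r2c5 = 3.
Row 3 now contains 1, so r3c1 = 5.
Row 4 now contains 2, leaving r4c1 = 3.
Cage a needs sum 11; hence r5c1 = 2.
Column 3 now contains 5; hence r5c3 = 1.
Column 4 now contains 4, leaving r5c4 = 5.
Row 5 already has 1, leaving r5c5 = 4.
3 is placed in column 1; hence r1c1 = 4.
Column 4 now contains 4, so r1c4 = 3.
Column 5 already has 3, leaving r1c5 = 1.
Filled in: 4 2 5 3 1 / 1 5 2 4 3 / 5 4 3 1 2 / 3 1 4 2 5 / 2 3 1 5 4.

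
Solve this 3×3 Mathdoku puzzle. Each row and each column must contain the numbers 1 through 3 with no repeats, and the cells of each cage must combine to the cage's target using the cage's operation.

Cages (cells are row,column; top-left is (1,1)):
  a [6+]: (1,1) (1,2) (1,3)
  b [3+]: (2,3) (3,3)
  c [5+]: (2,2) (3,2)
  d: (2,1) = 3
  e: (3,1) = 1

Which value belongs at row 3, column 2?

3

Cage d is a single given cell, so (2,1) = 3.
Row 2 already has 3, leaving (2,2) = 2.
2 is placed in row 2, leaving (2,3) = 1.
Cage e is given, so (3,1) = 1.
2 is placed in column 2, so (3,2) = 3.
Column 3 already has 1, which forces (3,3) = 2.
Column 1 now contains 1, so (1,1) = 2.
3 is placed in column 2, so (1,2) = 1.
Column 3 now contains 2; hence (1,3) = 3.
Filled in: 2 1 3 / 3 2 1 / 1 3 2.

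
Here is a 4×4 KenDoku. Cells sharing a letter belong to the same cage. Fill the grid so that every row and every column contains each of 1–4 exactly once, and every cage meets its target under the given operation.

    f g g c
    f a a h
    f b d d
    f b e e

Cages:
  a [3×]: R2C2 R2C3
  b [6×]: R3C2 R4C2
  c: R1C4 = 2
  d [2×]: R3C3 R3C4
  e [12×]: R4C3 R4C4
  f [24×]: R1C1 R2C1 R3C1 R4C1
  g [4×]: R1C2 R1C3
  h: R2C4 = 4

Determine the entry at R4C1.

1

Cage c is a single given cell, so R1C4 = 2.
Cage h is a single given cell, leaving R2C4 = 4.
Column 4 already has 2; hence R3C4 = 1.
Column 4 already has 4; hence R4C4 = 3.
Cage b needs two cells with product 6, leaving R3C2 = 3.
Row 3 already has 1, which forces R3C3 = 2.
Row 4 already has 3, leaving R4C2 = 2.
Row 4 already has 3, which forces R4C3 = 4.
Cage f has product 24, which forces R1C1 = 3.
Cage g's pair has product 4, leaving R1C2 = 4.
Column 3 already has 4, which forces R1C3 = 1.
Cage f has product 24; hence R2C1 = 2.
Column 2 already has 3, which forces R2C2 = 1.
Cage a's pair has product 3, leaving R2C3 = 3.
Row 3 already has 2, so R3C1 = 4.
Row 4 now contains 4, leaving R4C1 = 1.
Filled in: 3 4 1 2 / 2 1 3 4 / 4 3 2 1 / 1 2 4 3.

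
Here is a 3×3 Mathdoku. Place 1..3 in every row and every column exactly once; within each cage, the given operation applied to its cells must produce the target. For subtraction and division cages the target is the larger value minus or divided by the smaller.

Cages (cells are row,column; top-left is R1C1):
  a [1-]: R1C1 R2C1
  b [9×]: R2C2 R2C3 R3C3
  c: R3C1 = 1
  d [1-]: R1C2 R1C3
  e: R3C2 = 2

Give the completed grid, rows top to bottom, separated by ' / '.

3 1 2 / 2 3 1 / 1 2 3

Cage b has product 9, so R2C2 = 3.
Cage b needs product 9, so R2C3 = 1.
C is a freebie, leaving R3C1 = 1.
Cage e is a single given cell; hence R3C2 = 2.
The 3 cells of cage b must have product 9, leaving R3C3 = 3.
The two cells of cage a must have difference 1, which forces R1C1 = 3.
Column 2 now contains 2, leaving R1C2 = 1.
3 is placed in column 3, so R1C3 = 2.
1 is placed in row 2, so R2C1 = 2.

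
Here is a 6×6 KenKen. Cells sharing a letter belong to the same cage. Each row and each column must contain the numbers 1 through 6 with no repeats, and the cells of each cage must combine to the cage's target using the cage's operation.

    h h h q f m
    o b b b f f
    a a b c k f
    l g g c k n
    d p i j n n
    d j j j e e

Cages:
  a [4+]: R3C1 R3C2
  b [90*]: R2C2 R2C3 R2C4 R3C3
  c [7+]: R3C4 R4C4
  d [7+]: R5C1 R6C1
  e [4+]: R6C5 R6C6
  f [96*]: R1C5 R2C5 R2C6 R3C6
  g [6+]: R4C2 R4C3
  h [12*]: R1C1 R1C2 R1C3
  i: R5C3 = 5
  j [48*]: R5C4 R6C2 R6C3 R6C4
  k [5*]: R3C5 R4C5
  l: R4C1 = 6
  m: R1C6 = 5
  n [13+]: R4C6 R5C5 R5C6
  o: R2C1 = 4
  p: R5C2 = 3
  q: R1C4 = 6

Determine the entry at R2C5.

Cage q is given, so R1C4 = 6.
Cage m is a single given cell; hence R1C6 = 5.
Cage o is a single given cell, so R2C1 = 4.
Cage l is given, which forces R4C1 = 6.
P is a freebie, which forces R5C2 = 3.
Cage i is a single given cell, leaving R5C3 = 5.
Cage a needs two cells with sum 4, leaving R3C1 = 3.
3 is placed in column 2, which forces R3C2 = 1.
1 is placed in row 3, so R3C3 = 6.
1 is placed in row 3; hence R3C5 = 5.
5 is placed in column 5, so R4C5 = 1.
Cage n needs sum 13, leaving R4C6 = 3.
Cage d's pair has sum 7; hence R5C1 = 2.
Cage d's pair has sum 7, leaving R6C1 = 5.
Column 5 now contains 1, so R6C5 = 3.
Column 6 already has 3, leaving R6C6 = 1.
3 is placed in column 1; hence R1C1 = 1.
1 is placed in column 2, so R1C2 = 4.
Cage h needs product 12; hence R1C3 = 3.
Row 1 already has 4, leaving R1C5 = 2.
Cage b needs product 90; hence R2C2 = 5.
Column 3 already has 3; hence R2C3 = 1.
Row 2 now contains 1; hence R2C4 = 3.
2 is placed in column 5, leaving R2C5 = 6.
6 is placed in row 2; hence R2C6 = 2.
Cage c needs two cells with sum 7, which forces R3C4 = 2.
2 is placed in column 6, which forces R3C6 = 4.
4 is placed in column 2, which forces R4C2 = 2.
2 is placed in row 4; hence R4C3 = 4.
The two cells of cage c must have sum 7, leaving R4C4 = 5.
Cage j has product 48; hence R5C4 = 1.
Column 5 already has 6; hence R5C5 = 4.
Column 6 already has 4; hence R5C6 = 6.
Cage j has product 48, so R6C2 = 6.
Column 3 already has 4, so R6C3 = 2.
Column 4 now contains 2; hence R6C4 = 4.
Filled in: 1 4 3 6 2 5 / 4 5 1 3 6 2 / 3 1 6 2 5 4 / 6 2 4 5 1 3 / 2 3 5 1 4 6 / 5 6 2 4 3 1.

6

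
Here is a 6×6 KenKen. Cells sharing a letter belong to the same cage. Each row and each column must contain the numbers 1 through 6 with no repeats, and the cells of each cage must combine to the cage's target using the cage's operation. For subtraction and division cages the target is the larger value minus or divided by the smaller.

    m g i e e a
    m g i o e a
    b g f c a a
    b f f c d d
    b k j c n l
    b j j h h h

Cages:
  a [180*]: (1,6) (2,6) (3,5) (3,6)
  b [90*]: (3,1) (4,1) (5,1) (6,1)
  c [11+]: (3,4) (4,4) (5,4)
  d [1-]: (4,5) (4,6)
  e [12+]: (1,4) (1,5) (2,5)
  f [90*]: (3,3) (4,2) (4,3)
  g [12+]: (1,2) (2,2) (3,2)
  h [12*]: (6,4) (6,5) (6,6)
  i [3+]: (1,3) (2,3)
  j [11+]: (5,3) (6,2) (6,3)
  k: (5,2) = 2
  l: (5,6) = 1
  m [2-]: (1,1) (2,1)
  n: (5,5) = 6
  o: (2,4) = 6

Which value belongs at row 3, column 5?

O is a freebie, which forces (2,4) = 6.
K is a freebie, so (5,2) = 2.
N is a freebie, leaving (5,5) = 6.
L is a freebie, so (5,6) = 1.
The only place for 4 in column 3 is (5,3).
Row 5 now contains 4, which forces (5,4) = 5.
5 is placed in row 5, so (5,1) = 3.
In column 4, 1 can only go at (6,4), so (6,4) = 1.
In column 4, 3 can only go at (1,4), so (1,4) = 3.
Column 5 needs a 1, and only (4,5) is open for it.
The 4 cells of cage b must have product 90, which forces (3,1) = 1.
Cage d's pair has difference 1; hence (4,6) = 2.
Cage c has sum 11, which forces (3,4) = 2.
Row 3 now contains 2, leaving (3,5) = 3.
2 is placed in row 4, so (4,4) = 4.
The 4 cells of cage a must have product 180, which forces (2,6) = 3.
Column 6 already has 3, which forces (6,6) = 6.
Cage b needs product 90, which forces (4,1) = 6.
Row 6 already has 6, which forces (6,1) = 5.
5 is placed in row 6, so (6,2) = 4.
The 3 cells of cage h must have product 12, so (6,5) = 2.
The 3 cells of cage f must have product 90; hence (3,3) = 6.
Row 6 already has 2, so (6,3) = 3.
The 3 cells of cage g must have sum 12, so (1,2) = 6.
Cage g has sum 12, leaving (2,2) = 1.
Row 2 now contains 1, leaving (2,3) = 2.
Row 3 already has 6, leaving (3,2) = 5.
5 is placed in row 3; hence (3,6) = 4.
Cage f has product 90; hence (4,2) = 3.
3 is placed in column 3, leaving (4,3) = 5.
The two cells of cage m must have difference 2, which forces (1,1) = 2.
Column 3 now contains 2; hence (1,3) = 1.
4 is placed in column 6, so (1,6) = 5.
Row 2 now contains 2, leaving (2,1) = 4.
Row 2 now contains 4, leaving (2,5) = 5.
Row 1 already has 5, leaving (1,5) = 4.
Filled in: 2 6 1 3 4 5 / 4 1 2 6 5 3 / 1 5 6 2 3 4 / 6 3 5 4 1 2 / 3 2 4 5 6 1 / 5 4 3 1 2 6.

3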